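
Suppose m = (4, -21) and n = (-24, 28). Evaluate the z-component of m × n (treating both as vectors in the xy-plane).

-392

4·28 - (-21)·(-24) = 112 - 504 = -392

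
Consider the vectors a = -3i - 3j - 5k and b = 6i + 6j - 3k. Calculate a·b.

-21

a · b = (-3)·6 + (-3)·6 + (-5)·(-3) = -18 - 18 + 15 = -21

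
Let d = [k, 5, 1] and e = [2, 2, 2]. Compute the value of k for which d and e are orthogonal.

-6

d · e = k·2 + 5·2 + 1·2 = 12 + 2k
Set equal to 0: 2k = -12, so k = -6.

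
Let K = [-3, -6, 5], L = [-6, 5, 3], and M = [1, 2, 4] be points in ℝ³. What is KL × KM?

KL = (-3, 11, -2)
KM = (4, 8, -1)
i: 11·(-1) - (-2)·8 = -11 - (-16) = 5
j: (-2)·4 - (-3)·(-1) = -8 - 3 = -11
k: (-3)·8 - 11·4 = -24 - 44 = -68
KL × KM = (5, -11, -68)

(5, -11, -68)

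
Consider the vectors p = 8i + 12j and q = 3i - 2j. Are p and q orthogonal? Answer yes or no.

p · q = 8·3 + 12·(-2) = 24 - 24 = 0
Zero, so the vectors are orthogonal.

yes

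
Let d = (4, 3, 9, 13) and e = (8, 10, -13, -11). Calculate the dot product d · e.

-198

d · e = 4·8 + 3·10 + 9·(-13) + 13·(-11) = 32 + 30 - 117 - 143 = -198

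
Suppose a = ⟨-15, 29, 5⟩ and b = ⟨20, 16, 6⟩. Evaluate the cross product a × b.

(94, 190, -820)

i: 29·6 - 5·16 = 174 - 80 = 94
j: 5·20 - (-15)·6 = 100 - (-90) = 190
k: (-15)·16 - 29·20 = -240 - 580 = -820
a × b = (94, 190, -820)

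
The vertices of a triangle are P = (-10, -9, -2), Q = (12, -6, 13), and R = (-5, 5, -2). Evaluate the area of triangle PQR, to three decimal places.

PQ = (22, 3, 15),  PR = (5, 14, 0)
i: 3·0 - 15·14 = 0 - 210 = -210
j: 15·5 - 22·0 = 75 - 0 = 75
k: 22·14 - 3·5 = 308 - 15 = 293
PQ × PR = (-210, 75, 293)
|PQ × PR| = √135574 ≈ 368.2037
area = ½ · 368.2037 ≈ 184.102

184.102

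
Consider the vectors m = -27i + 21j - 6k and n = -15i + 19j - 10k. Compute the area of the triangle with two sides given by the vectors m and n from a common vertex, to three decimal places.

142.144

i: 21·(-10) - (-6)·19 = -210 - (-114) = -96
j: (-6)·(-15) - (-27)·(-10) = 90 - 270 = -180
k: (-27)·19 - 21·(-15) = -513 - (-315) = -198
m × n = (-96, -180, -198)
|m × n| = √((-96)² + (-180)² + (-198)²) = √80820 ≈ 284.2886
area = ½ · 284.2886 ≈ 142.144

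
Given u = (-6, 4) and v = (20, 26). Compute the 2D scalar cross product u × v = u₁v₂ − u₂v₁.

-236

(-6)·26 - 4·20 = -156 - 80 = -236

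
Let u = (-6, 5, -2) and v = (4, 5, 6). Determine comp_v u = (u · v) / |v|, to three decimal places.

-1.254

u · v = (-6)·4 + 5·5 + (-2)·6 = -24 + 25 - 12 = -11
|v| = √(16 + 25 + 36) = √77 ≈ 8.7750
comp_v u = -11 / √77 ≈ -1.254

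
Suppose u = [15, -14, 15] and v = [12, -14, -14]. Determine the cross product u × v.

(406, 390, -42)

i: (-14)·(-14) - 15·(-14) = 196 - (-210) = 406
j: 15·12 - 15·(-14) = 180 - (-210) = 390
k: 15·(-14) - (-14)·12 = -210 - (-168) = -42
u × v = (406, 390, -42)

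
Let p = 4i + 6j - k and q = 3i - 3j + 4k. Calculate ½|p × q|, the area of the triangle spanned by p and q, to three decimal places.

20.628

i: 6·4 - (-1)·(-3) = 24 - 3 = 21
j: (-1)·3 - 4·4 = -3 - 16 = -19
k: 4·(-3) - 6·3 = -12 - 18 = -30
p × q = (21, -19, -30)
|p × q| = √(21² + (-19)² + (-30)²) = √1702 ≈ 41.2553
area = ½ · 41.2553 ≈ 20.628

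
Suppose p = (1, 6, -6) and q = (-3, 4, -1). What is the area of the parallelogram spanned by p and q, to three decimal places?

i: 6·(-1) - (-6)·4 = -6 - (-24) = 18
j: (-6)·(-3) - 1·(-1) = 18 - (-1) = 19
k: 1·4 - 6·(-3) = 4 - (-18) = 22
p × q = (18, 19, 22)
|p × q| = √(18² + 19² + 22²) = √1169 ≈ 34.1906

34.191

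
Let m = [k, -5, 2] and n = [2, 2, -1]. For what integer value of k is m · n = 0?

m · n = k·2 + (-5)·2 + 2·(-1) = -12 + 2k
Set equal to 0: 2k = 12, so k = 6.

6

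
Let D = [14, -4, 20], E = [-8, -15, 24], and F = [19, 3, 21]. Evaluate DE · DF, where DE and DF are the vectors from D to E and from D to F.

-183

DE = E − D = (-22, -11, 4)
DF = F − D = (5, 7, 1)
DE · DF = (-22)·5 + (-11)·7 + 4·1 = -110 - 77 + 4 = -183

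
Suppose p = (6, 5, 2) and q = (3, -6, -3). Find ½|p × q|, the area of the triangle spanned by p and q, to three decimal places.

28.222

i: 5·(-3) - 2·(-6) = -15 - (-12) = -3
j: 2·3 - 6·(-3) = 6 - (-18) = 24
k: 6·(-6) - 5·3 = -36 - 15 = -51
p × q = (-3, 24, -51)
|p × q| = √((-3)² + 24² + (-51)²) = √3186 ≈ 56.4447
area = ½ · 56.4447 ≈ 28.222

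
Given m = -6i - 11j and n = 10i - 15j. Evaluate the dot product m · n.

m · n = (-6)·10 + (-11)·(-15) = -60 + 165 = 105

105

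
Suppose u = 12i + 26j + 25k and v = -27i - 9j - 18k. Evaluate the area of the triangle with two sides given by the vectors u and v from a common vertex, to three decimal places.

394.514

i: 26·(-18) - 25·(-9) = -468 - (-225) = -243
j: 25·(-27) - 12·(-18) = -675 - (-216) = -459
k: 12·(-9) - 26·(-27) = -108 - (-702) = 594
u × v = (-243, -459, 594)
|u × v| = √((-243)² + (-459)² + 594²) = √622566 ≈ 789.0285
area = ½ · 789.0285 ≈ 394.514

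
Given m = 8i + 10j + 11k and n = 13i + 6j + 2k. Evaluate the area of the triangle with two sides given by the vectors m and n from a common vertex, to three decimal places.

i: 10·2 - 11·6 = 20 - 66 = -46
j: 11·13 - 8·2 = 143 - 16 = 127
k: 8·6 - 10·13 = 48 - 130 = -82
m × n = (-46, 127, -82)
|m × n| = √((-46)² + 127² + (-82)²) = √24969 ≈ 158.0158
area = ½ · 158.0158 ≈ 79.008

79.008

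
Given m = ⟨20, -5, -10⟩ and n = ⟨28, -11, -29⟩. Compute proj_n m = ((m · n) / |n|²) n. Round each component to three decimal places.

m · n = 20·28 + (-5)·(-11) + (-10)·(-29) = 560 + 55 + 290 = 905
|n|² = 784 + 121 + 841 = 1746
proj_n m = (905/1746) · (28, -11, -29) ≈ (14.513, -5.702, -15.032)

(14.513, -5.702, -15.032)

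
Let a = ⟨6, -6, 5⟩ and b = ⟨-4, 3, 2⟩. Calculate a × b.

i: (-6)·2 - 5·3 = -12 - 15 = -27
j: 5·(-4) - 6·2 = -20 - 12 = -32
k: 6·3 - (-6)·(-4) = 18 - 24 = -6
a × b = (-27, -32, -6)

(-27, -32, -6)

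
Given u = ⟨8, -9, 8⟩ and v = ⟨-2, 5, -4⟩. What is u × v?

i: (-9)·(-4) - 8·5 = 36 - 40 = -4
j: 8·(-2) - 8·(-4) = -16 - (-32) = 16
k: 8·5 - (-9)·(-2) = 40 - 18 = 22
u × v = (-4, 16, 22)

(-4, 16, 22)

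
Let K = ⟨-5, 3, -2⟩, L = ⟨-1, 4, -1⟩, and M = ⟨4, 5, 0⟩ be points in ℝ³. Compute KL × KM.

KL = (4, 1, 1)
KM = (9, 2, 2)
i: 1·2 - 1·2 = 2 - 2 = 0
j: 1·9 - 4·2 = 9 - 8 = 1
k: 4·2 - 1·9 = 8 - 9 = -1
KL × KM = (0, 1, -1)

(0, 1, -1)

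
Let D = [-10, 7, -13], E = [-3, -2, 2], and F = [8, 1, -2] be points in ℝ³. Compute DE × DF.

DE = (7, -9, 15)
DF = (18, -6, 11)
i: (-9)·11 - 15·(-6) = -99 - (-90) = -9
j: 15·18 - 7·11 = 270 - 77 = 193
k: 7·(-6) - (-9)·18 = -42 - (-162) = 120
DE × DF = (-9, 193, 120)

(-9, 193, 120)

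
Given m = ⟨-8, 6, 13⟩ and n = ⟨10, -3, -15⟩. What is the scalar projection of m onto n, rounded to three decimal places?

m · n = (-8)·10 + 6·(-3) + 13·(-15) = -80 - 18 - 195 = -293
|n| = √(100 + 9 + 225) = √334 ≈ 18.2757
comp_n m = -293 / √334 ≈ -16.032

-16.032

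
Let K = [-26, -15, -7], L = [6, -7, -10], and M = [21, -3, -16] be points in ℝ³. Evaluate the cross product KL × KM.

KL = (32, 8, -3)
KM = (47, 12, -9)
i: 8·(-9) - (-3)·12 = -72 - (-36) = -36
j: (-3)·47 - 32·(-9) = -141 - (-288) = 147
k: 32·12 - 8·47 = 384 - 376 = 8
KL × KM = (-36, 147, 8)

(-36, 147, 8)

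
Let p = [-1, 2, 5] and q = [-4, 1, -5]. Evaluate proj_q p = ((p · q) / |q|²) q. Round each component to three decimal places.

p · q = (-1)·(-4) + 2·1 + 5·(-5) = 4 + 2 - 25 = -19
|q|² = 16 + 1 + 25 = 42
proj_q p = (-19/42) · (-4, 1, -5) ≈ (1.810, -0.452, 2.262)

(1.810, -0.452, 2.262)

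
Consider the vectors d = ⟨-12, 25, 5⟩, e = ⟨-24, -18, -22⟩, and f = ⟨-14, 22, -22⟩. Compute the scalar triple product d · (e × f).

-19960

e × f:
i: (-18)·(-22) - (-22)·22 = 396 - (-484) = 880
j: (-22)·(-14) - (-24)·(-22) = 308 - 528 = -220
k: (-24)·22 - (-18)·(-14) = -528 - 252 = -780
e × f = (880, -220, -780)
d · (e × f) = (-12)·880 + 25·(-220) + 5·(-780) = -10560 - 5500 - 3900 = -19960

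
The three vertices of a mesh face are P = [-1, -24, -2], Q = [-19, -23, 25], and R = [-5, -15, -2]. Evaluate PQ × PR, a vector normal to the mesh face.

(-243, -108, -158)

PQ = (-18, 1, 27)
PR = (-4, 9, 0)
i: 1·0 - 27·9 = 0 - 243 = -243
j: 27·(-4) - (-18)·0 = -108 - 0 = -108
k: (-18)·9 - 1·(-4) = -162 - (-4) = -158
PQ × PR = (-243, -108, -158)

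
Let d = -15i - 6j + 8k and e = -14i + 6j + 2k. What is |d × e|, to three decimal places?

201.494

i: (-6)·2 - 8·6 = -12 - 48 = -60
j: 8·(-14) - (-15)·2 = -112 - (-30) = -82
k: (-15)·6 - (-6)·(-14) = -90 - 84 = -174
d × e = (-60, -82, -174)
|d × e| = √((-60)² + (-82)² + (-174)²) = √40600 ≈ 201.4944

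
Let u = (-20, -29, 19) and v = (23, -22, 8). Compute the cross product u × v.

(186, 597, 1107)

i: (-29)·8 - 19·(-22) = -232 - (-418) = 186
j: 19·23 - (-20)·8 = 437 - (-160) = 597
k: (-20)·(-22) - (-29)·23 = 440 - (-667) = 1107
u × v = (186, 597, 1107)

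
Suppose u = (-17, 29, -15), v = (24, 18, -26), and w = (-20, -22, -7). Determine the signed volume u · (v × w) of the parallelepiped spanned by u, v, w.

34338

v × w:
i: 18·(-7) - (-26)·(-22) = -126 - 572 = -698
j: (-26)·(-20) - 24·(-7) = 520 - (-168) = 688
k: 24·(-22) - 18·(-20) = -528 - (-360) = -168
v × w = (-698, 688, -168)
u · (v × w) = (-17)·(-698) + 29·688 + (-15)·(-168) = 11866 + 19952 + 2520 = 34338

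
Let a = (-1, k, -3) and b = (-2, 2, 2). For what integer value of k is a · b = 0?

a · b = (-1)·(-2) + k·2 + (-3)·2 = -4 + 2k
Set equal to 0: 2k = 4, so k = 2.

2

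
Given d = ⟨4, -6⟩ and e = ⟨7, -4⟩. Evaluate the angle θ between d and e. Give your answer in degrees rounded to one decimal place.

d · e = 4·7 + (-6)·(-4) = 28 + 24 = 52
|d|² = 16 + 36 = 52,  |d| = √52 ≈ 7.211103
|e|² = 49 + 16 = 65,  |e| = √65 ≈ 8.062258
cos θ = 52 / (7.211103 · 8.062258) ≈ 0.89443
θ = arccos(0.89443) ≈ 26.6°

26.6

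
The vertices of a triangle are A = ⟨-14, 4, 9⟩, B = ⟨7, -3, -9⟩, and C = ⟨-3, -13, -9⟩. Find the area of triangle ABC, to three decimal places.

AB = (21, -7, -18),  AC = (11, -17, -18)
i: (-7)·(-18) - (-18)·(-17) = 126 - 306 = -180
j: (-18)·11 - 21·(-18) = -198 - (-378) = 180
k: 21·(-17) - (-7)·11 = -357 - (-77) = -280
AB × AC = (-180, 180, -280)
|AB × AC| = √143200 ≈ 378.4178
area = ½ · 378.4178 ≈ 189.209

189.209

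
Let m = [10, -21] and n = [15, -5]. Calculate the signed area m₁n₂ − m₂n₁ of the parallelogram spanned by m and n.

10·(-5) - (-21)·15 = -50 - (-315) = 265

265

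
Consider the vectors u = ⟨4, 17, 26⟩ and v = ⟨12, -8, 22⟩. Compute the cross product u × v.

i: 17·22 - 26·(-8) = 374 - (-208) = 582
j: 26·12 - 4·22 = 312 - 88 = 224
k: 4·(-8) - 17·12 = -32 - 204 = -236
u × v = (582, 224, -236)

(582, 224, -236)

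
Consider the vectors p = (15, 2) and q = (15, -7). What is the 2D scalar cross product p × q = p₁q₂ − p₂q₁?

15·(-7) - 2·15 = -105 - 30 = -135

-135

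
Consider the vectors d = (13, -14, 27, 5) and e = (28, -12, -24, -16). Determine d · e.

-196

d · e = 13·28 + (-14)·(-12) + 27·(-24) + 5·(-16) = 364 + 168 - 648 - 80 = -196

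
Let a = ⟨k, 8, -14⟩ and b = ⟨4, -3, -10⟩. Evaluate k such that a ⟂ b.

-29

a · b = k·4 + 8·(-3) + (-14)·(-10) = 116 + 4k
Set equal to 0: 4k = -116, so k = -29.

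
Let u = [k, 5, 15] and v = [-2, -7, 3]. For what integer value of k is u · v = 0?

u · v = k·(-2) + 5·(-7) + 15·3 = 10 - 2k
Set equal to 0: -2k = -10, so k = 5.

5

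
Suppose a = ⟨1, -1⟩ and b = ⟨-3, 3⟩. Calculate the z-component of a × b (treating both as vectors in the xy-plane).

0

1·3 - (-1)·(-3) = 3 - 3 = 0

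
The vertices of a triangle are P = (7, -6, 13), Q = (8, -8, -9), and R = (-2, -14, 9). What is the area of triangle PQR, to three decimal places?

132.008

PQ = (1, -2, -22),  PR = (-9, -8, -4)
i: (-2)·(-4) - (-22)·(-8) = 8 - 176 = -168
j: (-22)·(-9) - 1·(-4) = 198 - (-4) = 202
k: 1·(-8) - (-2)·(-9) = -8 - 18 = -26
PQ × PR = (-168, 202, -26)
|PQ × PR| = √69704 ≈ 264.0152
area = ½ · 264.0152 ≈ 132.008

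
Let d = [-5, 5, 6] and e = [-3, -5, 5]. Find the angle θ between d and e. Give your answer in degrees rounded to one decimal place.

73.7

d · e = (-5)·(-3) + 5·(-5) + 6·5 = 15 - 25 + 30 = 20
|d|² = 25 + 25 + 36 = 86,  |d| = √86 ≈ 9.273618
|e|² = 9 + 25 + 25 = 59,  |e| = √59 ≈ 7.681146
cos θ = 20 / (9.273618 · 7.681146) ≈ 0.28077
θ = arccos(0.28077) ≈ 73.7°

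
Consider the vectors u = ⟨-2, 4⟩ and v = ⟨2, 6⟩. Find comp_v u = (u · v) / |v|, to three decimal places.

u · v = (-2)·2 + 4·6 = -4 + 24 = 20
|v| = √(4 + 36) = √40 ≈ 6.3246
comp_v u = 20 / √40 ≈ 3.162

3.162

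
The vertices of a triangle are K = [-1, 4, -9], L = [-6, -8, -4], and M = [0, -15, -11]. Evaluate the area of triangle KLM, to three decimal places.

80.055

KL = (-5, -12, 5),  KM = (1, -19, -2)
i: (-12)·(-2) - 5·(-19) = 24 - (-95) = 119
j: 5·1 - (-5)·(-2) = 5 - 10 = -5
k: (-5)·(-19) - (-12)·1 = 95 - (-12) = 107
KL × KM = (119, -5, 107)
|KL × KM| = √25635 ≈ 160.1093
area = ½ · 160.1093 ≈ 80.055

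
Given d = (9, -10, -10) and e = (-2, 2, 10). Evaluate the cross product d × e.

i: (-10)·10 - (-10)·2 = -100 - (-20) = -80
j: (-10)·(-2) - 9·10 = 20 - 90 = -70
k: 9·2 - (-10)·(-2) = 18 - 20 = -2
d × e = (-80, -70, -2)

(-80, -70, -2)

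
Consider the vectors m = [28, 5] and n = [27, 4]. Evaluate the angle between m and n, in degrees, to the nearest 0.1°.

1.7

m · n = 28·27 + 5·4 = 756 + 20 = 776
|m|² = 784 + 25 = 809,  |m| = √809 ≈ 28.442925
|n|² = 729 + 16 = 745,  |n| = √745 ≈ 27.294688
cos θ = 776 / (28.442925 · 27.294688) ≈ 0.99956
θ = arccos(0.99956) ≈ 1.7°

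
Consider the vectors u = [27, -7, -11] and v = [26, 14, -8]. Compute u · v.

u · v = 27·26 + (-7)·14 + (-11)·(-8) = 702 - 98 + 88 = 692

692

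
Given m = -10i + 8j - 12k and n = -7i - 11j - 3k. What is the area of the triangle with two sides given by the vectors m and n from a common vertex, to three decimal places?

117.056

i: 8·(-3) - (-12)·(-11) = -24 - 132 = -156
j: (-12)·(-7) - (-10)·(-3) = 84 - 30 = 54
k: (-10)·(-11) - 8·(-7) = 110 - (-56) = 166
m × n = (-156, 54, 166)
|m × n| = √((-156)² + 54² + 166²) = √54808 ≈ 234.1111
area = ½ · 234.1111 ≈ 117.056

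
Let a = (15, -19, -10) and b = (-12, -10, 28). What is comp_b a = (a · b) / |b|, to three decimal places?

-8.421

a · b = 15·(-12) + (-19)·(-10) + (-10)·28 = -180 + 190 - 280 = -270
|b| = √(144 + 100 + 784) = √1028 ≈ 32.0624
comp_b a = -270 / √1028 ≈ -8.421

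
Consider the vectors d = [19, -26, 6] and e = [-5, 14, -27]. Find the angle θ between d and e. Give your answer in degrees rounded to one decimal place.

128.0

d · e = 19·(-5) + (-26)·14 + 6·(-27) = -95 - 364 - 162 = -621
|d|² = 361 + 676 + 36 = 1073,  |d| = √1073 ≈ 32.756679
|e|² = 25 + 196 + 729 = 950,  |e| = √950 ≈ 30.822070
cos θ = -621 / (32.756679 · 30.822070) ≈ -0.61508
θ = arccos(-0.61508) ≈ 128.0°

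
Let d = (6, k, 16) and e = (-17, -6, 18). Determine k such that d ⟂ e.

31

d · e = 6·(-17) + k·(-6) + 16·18 = 186 - 6k
Set equal to 0: -6k = -186, so k = 31.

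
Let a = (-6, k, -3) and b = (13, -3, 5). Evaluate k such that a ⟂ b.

a · b = (-6)·13 + k·(-3) + (-3)·5 = -93 - 3k
Set equal to 0: -3k = 93, so k = -31.

-31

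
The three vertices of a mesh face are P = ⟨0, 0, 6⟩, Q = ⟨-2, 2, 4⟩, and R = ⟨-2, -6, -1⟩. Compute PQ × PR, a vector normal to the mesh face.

PQ = (-2, 2, -2)
PR = (-2, -6, -7)
i: 2·(-7) - (-2)·(-6) = -14 - 12 = -26
j: (-2)·(-2) - (-2)·(-7) = 4 - 14 = -10
k: (-2)·(-6) - 2·(-2) = 12 - (-4) = 16
PQ × PR = (-26, -10, 16)

(-26, -10, 16)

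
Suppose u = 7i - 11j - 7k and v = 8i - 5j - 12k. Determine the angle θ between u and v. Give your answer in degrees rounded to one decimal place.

30.3

u · v = 7·8 + (-11)·(-5) + (-7)·(-12) = 56 + 55 + 84 = 195
|u|² = 49 + 121 + 49 = 219,  |u| = √219 ≈ 14.798649
|v|² = 64 + 25 + 144 = 233,  |v| = √233 ≈ 15.264338
cos θ = 195 / (14.798649 · 15.264338) ≈ 0.86325
θ = arccos(0.86325) ≈ 30.3°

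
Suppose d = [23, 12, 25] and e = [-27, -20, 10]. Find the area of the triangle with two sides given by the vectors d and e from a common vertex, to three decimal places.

i: 12·10 - 25·(-20) = 120 - (-500) = 620
j: 25·(-27) - 23·10 = -675 - 230 = -905
k: 23·(-20) - 12·(-27) = -460 - (-324) = -136
d × e = (620, -905, -136)
|d × e| = √(620² + (-905)² + (-136)²) = √1221921 ≈ 1105.4054
area = ½ · 1105.4054 ≈ 552.703

552.703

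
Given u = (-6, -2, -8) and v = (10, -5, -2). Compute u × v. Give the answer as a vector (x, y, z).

(-36, -92, 50)

i: (-2)·(-2) - (-8)·(-5) = 4 - 40 = -36
j: (-8)·10 - (-6)·(-2) = -80 - 12 = -92
k: (-6)·(-5) - (-2)·10 = 30 - (-20) = 50
u × v = (-36, -92, 50)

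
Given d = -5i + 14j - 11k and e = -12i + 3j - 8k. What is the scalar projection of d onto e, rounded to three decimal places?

d · e = (-5)·(-12) + 14·3 + (-11)·(-8) = 60 + 42 + 88 = 190
|e| = √(144 + 9 + 64) = √217 ≈ 14.7309
comp_e d = 190 / √217 ≈ 12.898

12.898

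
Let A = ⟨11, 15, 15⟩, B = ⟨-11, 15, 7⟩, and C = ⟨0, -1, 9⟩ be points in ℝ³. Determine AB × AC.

AB = (-22, 0, -8)
AC = (-11, -16, -6)
i: 0·(-6) - (-8)·(-16) = 0 - 128 = -128
j: (-8)·(-11) - (-22)·(-6) = 88 - 132 = -44
k: (-22)·(-16) - 0·(-11) = 352 - 0 = 352
AB × AC = (-128, -44, 352)

(-128, -44, 352)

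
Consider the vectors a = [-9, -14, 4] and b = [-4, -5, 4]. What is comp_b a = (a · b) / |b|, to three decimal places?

16.159

a · b = (-9)·(-4) + (-14)·(-5) + 4·4 = 36 + 70 + 16 = 122
|b| = √(16 + 25 + 16) = √57 ≈ 7.5498
comp_b a = 122 / √57 ≈ 16.159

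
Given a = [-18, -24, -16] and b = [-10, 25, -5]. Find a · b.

a · b = (-18)·(-10) + (-24)·25 + (-16)·(-5) = 180 - 600 + 80 = -340

-340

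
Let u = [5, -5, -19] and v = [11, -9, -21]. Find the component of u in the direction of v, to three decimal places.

u · v = 5·11 + (-5)·(-9) + (-19)·(-21) = 55 + 45 + 399 = 499
|v| = √(121 + 81 + 441) = √643 ≈ 25.3574
comp_v u = 499 / √643 ≈ 19.679

19.679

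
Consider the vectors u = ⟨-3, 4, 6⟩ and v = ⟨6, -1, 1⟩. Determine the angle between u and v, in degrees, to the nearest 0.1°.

109.4

u · v = (-3)·6 + 4·(-1) + 6·1 = -18 - 4 + 6 = -16
|u|² = 9 + 16 + 36 = 61,  |u| = √61 ≈ 7.810250
|v|² = 36 + 1 + 1 = 38,  |v| = √38 ≈ 6.164414
cos θ = -16 / (7.810250 · 6.164414) ≈ -0.33233
θ = arccos(-0.33233) ≈ 109.4°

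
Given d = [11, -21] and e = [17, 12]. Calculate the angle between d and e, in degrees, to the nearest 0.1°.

d · e = 11·17 + (-21)·12 = 187 - 252 = -65
|d|² = 121 + 441 = 562,  |d| = √562 ≈ 23.706539
|e|² = 289 + 144 = 433,  |e| = √433 ≈ 20.808652
cos θ = -65 / (23.706539 · 20.808652) ≈ -0.13177
θ = arccos(-0.13177) ≈ 97.6°

97.6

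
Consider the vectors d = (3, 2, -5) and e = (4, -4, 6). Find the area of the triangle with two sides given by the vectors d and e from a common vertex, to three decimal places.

21.840

i: 2·6 - (-5)·(-4) = 12 - 20 = -8
j: (-5)·4 - 3·6 = -20 - 18 = -38
k: 3·(-4) - 2·4 = -12 - 8 = -20
d × e = (-8, -38, -20)
|d × e| = √((-8)² + (-38)² + (-20)²) = √1908 ≈ 43.6807
area = ½ · 43.6807 ≈ 21.840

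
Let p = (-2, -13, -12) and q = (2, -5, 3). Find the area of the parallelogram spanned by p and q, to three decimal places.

106.869

i: (-13)·3 - (-12)·(-5) = -39 - 60 = -99
j: (-12)·2 - (-2)·3 = -24 - (-6) = -18
k: (-2)·(-5) - (-13)·2 = 10 - (-26) = 36
p × q = (-99, -18, 36)
|p × q| = √((-99)² + (-18)² + 36²) = √11421 ≈ 106.8691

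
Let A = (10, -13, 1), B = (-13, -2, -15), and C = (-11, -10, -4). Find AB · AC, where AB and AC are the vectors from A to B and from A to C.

596

AB = B − A = (-23, 11, -16)
AC = C − A = (-21, 3, -5)
AB · AC = (-23)·(-21) + 11·3 + (-16)·(-5) = 483 + 33 + 80 = 596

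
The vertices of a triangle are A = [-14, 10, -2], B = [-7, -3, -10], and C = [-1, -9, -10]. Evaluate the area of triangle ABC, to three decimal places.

38.419

AB = (7, -13, -8),  AC = (13, -19, -8)
i: (-13)·(-8) - (-8)·(-19) = 104 - 152 = -48
j: (-8)·13 - 7·(-8) = -104 - (-56) = -48
k: 7·(-19) - (-13)·13 = -133 - (-169) = 36
AB × AC = (-48, -48, 36)
|AB × AC| = √5904 ≈ 76.8375
area = ½ · 76.8375 ≈ 38.419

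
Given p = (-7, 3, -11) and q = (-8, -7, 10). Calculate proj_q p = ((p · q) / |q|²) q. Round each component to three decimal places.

p · q = (-7)·(-8) + 3·(-7) + (-11)·10 = 56 - 21 - 110 = -75
|q|² = 64 + 49 + 100 = 213
proj_q p = (-75/213) · (-8, -7, 10) ≈ (2.817, 2.465, -3.521)

(2.817, 2.465, -3.521)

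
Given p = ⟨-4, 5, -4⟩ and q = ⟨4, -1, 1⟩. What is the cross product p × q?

(1, -12, -16)

i: 5·1 - (-4)·(-1) = 5 - 4 = 1
j: (-4)·4 - (-4)·1 = -16 - (-4) = -12
k: (-4)·(-1) - 5·4 = 4 - 20 = -16
p × q = (1, -12, -16)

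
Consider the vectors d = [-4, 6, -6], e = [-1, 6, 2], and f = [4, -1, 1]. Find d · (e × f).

e × f:
i: 6·1 - 2·(-1) = 6 - (-2) = 8
j: 2·4 - (-1)·1 = 8 - (-1) = 9
k: (-1)·(-1) - 6·4 = 1 - 24 = -23
e × f = (8, 9, -23)
d · (e × f) = (-4)·8 + 6·9 + (-6)·(-23) = -32 + 54 + 138 = 160

160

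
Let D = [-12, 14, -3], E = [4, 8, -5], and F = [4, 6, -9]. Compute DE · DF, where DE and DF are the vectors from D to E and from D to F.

DE = E − D = (16, -6, -2)
DF = F − D = (16, -8, -6)
DE · DF = 16·16 + (-6)·(-8) + (-2)·(-6) = 256 + 48 + 12 = 316

316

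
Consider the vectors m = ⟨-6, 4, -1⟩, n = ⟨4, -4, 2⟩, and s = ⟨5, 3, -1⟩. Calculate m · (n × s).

36

n × s:
i: (-4)·(-1) - 2·3 = 4 - 6 = -2
j: 2·5 - 4·(-1) = 10 - (-4) = 14
k: 4·3 - (-4)·5 = 12 - (-20) = 32
n × s = (-2, 14, 32)
m · (n × s) = (-6)·(-2) + 4·14 + (-1)·32 = 12 + 56 - 32 = 36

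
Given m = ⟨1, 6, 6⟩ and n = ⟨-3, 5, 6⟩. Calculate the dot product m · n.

m · n = 1·(-3) + 6·5 + 6·6 = -3 + 30 + 36 = 63

63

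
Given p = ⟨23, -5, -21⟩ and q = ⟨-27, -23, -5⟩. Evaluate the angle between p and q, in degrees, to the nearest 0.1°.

p · q = 23·(-27) + (-5)·(-23) + (-21)·(-5) = -621 + 115 + 105 = -401
|p|² = 529 + 25 + 441 = 995,  |p| = √995 ≈ 31.543621
|q|² = 729 + 529 + 25 = 1283,  |q| = √1283 ≈ 35.818989
cos θ = -401 / (31.543621 · 35.818989) ≈ -0.35491
θ = arccos(-0.35491) ≈ 110.8°

110.8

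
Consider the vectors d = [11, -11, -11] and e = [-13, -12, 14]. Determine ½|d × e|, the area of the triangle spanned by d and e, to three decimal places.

i: (-11)·14 - (-11)·(-12) = -154 - 132 = -286
j: (-11)·(-13) - 11·14 = 143 - 154 = -11
k: 11·(-12) - (-11)·(-13) = -132 - 143 = -275
d × e = (-286, -11, -275)
|d × e| = √((-286)² + (-11)² + (-275)²) = √157542 ≈ 396.9156
area = ½ · 396.9156 ≈ 198.458

198.458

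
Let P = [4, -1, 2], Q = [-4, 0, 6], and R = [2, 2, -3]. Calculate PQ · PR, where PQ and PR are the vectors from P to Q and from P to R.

PQ = Q − P = (-8, 1, 4)
PR = R − P = (-2, 3, -5)
PQ · PR = (-8)·(-2) + 1·3 + 4·(-5) = 16 + 3 - 20 = -1

-1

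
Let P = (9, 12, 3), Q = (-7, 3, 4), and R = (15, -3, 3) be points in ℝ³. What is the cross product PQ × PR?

(15, 6, 294)

PQ = (-16, -9, 1)
PR = (6, -15, 0)
i: (-9)·0 - 1·(-15) = 0 - (-15) = 15
j: 1·6 - (-16)·0 = 6 - 0 = 6
k: (-16)·(-15) - (-9)·6 = 240 - (-54) = 294
PQ × PR = (15, 6, 294)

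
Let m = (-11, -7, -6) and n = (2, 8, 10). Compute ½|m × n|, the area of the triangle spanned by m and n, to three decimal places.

i: (-7)·10 - (-6)·8 = -70 - (-48) = -22
j: (-6)·2 - (-11)·10 = -12 - (-110) = 98
k: (-11)·8 - (-7)·2 = -88 - (-14) = -74
m × n = (-22, 98, -74)
|m × n| = √((-22)² + 98² + (-74)²) = √15564 ≈ 124.7558
area = ½ · 124.7558 ≈ 62.378

62.378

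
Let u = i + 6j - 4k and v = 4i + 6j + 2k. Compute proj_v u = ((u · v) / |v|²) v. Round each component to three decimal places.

(2.286, 3.429, 1.143)

u · v = 1·4 + 6·6 + (-4)·2 = 4 + 36 - 8 = 32
|v|² = 16 + 36 + 4 = 56
proj_v u = (32/56) · (4, 6, 2) ≈ (2.286, 3.429, 1.143)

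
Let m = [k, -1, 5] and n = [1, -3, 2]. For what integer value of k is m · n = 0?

m · n = k·1 + (-1)·(-3) + 5·2 = 13 + 1k
Set equal to 0: 1k = -13, so k = -13.

-13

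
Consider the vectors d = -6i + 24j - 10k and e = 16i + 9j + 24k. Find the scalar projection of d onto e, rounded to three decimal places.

-3.971

d · e = (-6)·16 + 24·9 + (-10)·24 = -96 + 216 - 240 = -120
|e| = √(256 + 81 + 576) = √913 ≈ 30.2159
comp_e d = -120 / √913 ≈ -3.971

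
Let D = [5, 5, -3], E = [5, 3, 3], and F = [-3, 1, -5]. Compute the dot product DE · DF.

DE = E − D = (0, -2, 6)
DF = F − D = (-8, -4, -2)
DE · DF = 0·(-8) + (-2)·(-4) + 6·(-2) = 0 + 8 - 12 = -4

-4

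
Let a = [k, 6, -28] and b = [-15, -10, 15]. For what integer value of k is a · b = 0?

-32

a · b = k·(-15) + 6·(-10) + (-28)·15 = -480 - 15k
Set equal to 0: -15k = 480, so k = -32.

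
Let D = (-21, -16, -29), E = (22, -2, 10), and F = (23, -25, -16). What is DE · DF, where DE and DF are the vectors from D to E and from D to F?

DE = E − D = (43, 14, 39)
DF = F − D = (44, -9, 13)
DE · DF = 43·44 + 14·(-9) + 39·13 = 1892 - 126 + 507 = 2273

2273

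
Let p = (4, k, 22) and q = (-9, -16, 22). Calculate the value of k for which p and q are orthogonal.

p · q = 4·(-9) + k·(-16) + 22·22 = 448 - 16k
Set equal to 0: -16k = -448, so k = 28.

28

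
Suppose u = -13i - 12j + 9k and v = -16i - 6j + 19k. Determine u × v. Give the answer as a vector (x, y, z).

(-174, 103, -114)

i: (-12)·19 - 9·(-6) = -228 - (-54) = -174
j: 9·(-16) - (-13)·19 = -144 - (-247) = 103
k: (-13)·(-6) - (-12)·(-16) = 78 - 192 = -114
u × v = (-174, 103, -114)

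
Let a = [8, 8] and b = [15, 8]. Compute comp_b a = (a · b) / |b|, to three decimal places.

10.824

a · b = 8·15 + 8·8 = 120 + 64 = 184
|b| = √(225 + 64) = √289 ≈ 17.0000
comp_b a = 184 / √289 ≈ 10.824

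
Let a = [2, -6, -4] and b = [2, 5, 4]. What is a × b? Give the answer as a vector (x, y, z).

i: (-6)·4 - (-4)·5 = -24 - (-20) = -4
j: (-4)·2 - 2·4 = -8 - 8 = -16
k: 2·5 - (-6)·2 = 10 - (-12) = 22
a × b = (-4, -16, 22)

(-4, -16, 22)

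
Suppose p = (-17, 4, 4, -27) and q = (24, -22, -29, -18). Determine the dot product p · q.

-126

p · q = (-17)·24 + 4·(-22) + 4·(-29) + (-27)·(-18) = -408 - 88 - 116 + 486 = -126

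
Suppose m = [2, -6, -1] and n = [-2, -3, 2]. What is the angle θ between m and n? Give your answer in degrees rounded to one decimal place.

63.0

m · n = 2·(-2) + (-6)·(-3) + (-1)·2 = -4 + 18 - 2 = 12
|m|² = 4 + 36 + 1 = 41,  |m| = √41 ≈ 6.403124
|n|² = 4 + 9 + 4 = 17,  |n| = √17 ≈ 4.123106
cos θ = 12 / (6.403124 · 4.123106) ≈ 0.45453
θ = arccos(0.45453) ≈ 63.0°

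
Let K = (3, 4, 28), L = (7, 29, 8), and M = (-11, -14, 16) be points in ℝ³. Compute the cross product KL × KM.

KL = (4, 25, -20)
KM = (-14, -18, -12)
i: 25·(-12) - (-20)·(-18) = -300 - 360 = -660
j: (-20)·(-14) - 4·(-12) = 280 - (-48) = 328
k: 4·(-18) - 25·(-14) = -72 - (-350) = 278
KL × KM = (-660, 328, 278)

(-660, 328, 278)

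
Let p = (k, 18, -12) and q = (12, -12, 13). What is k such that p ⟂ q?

p · q = k·12 + 18·(-12) + (-12)·13 = -372 + 12k
Set equal to 0: 12k = 372, so k = 31.

31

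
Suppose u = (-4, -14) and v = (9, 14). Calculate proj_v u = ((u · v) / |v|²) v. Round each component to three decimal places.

u · v = (-4)·9 + (-14)·14 = -36 - 196 = -232
|v|² = 81 + 196 = 277
proj_v u = (-232/277) · (9, 14) ≈ (-7.538, -11.726)

(-7.538, -11.726)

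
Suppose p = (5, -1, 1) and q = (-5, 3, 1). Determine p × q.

(-4, -10, 10)

i: (-1)·1 - 1·3 = -1 - 3 = -4
j: 1·(-5) - 5·1 = -5 - 5 = -10
k: 5·3 - (-1)·(-5) = 15 - 5 = 10
p × q = (-4, -10, 10)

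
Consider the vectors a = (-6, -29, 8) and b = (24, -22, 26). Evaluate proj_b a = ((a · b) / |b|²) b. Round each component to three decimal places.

(9.705, -8.896, 10.514)

a · b = (-6)·24 + (-29)·(-22) + 8·26 = -144 + 638 + 208 = 702
|b|² = 576 + 484 + 676 = 1736
proj_b a = (702/1736) · (24, -22, 26) ≈ (9.705, -8.896, 10.514)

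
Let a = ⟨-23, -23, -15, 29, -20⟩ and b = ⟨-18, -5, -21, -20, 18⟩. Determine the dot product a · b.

-96

a · b = (-23)·(-18) + (-23)·(-5) + (-15)·(-21) + 29·(-20) + (-20)·18 = 414 + 115 + 315 - 580 - 360 = -96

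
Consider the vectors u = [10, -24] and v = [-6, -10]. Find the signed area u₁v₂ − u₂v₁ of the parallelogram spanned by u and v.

10·(-10) - (-24)·(-6) = -100 - 144 = -244

-244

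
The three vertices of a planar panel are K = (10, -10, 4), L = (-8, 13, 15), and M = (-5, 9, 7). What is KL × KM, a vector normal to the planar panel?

(-140, -111, 3)

KL = (-18, 23, 11)
KM = (-15, 19, 3)
i: 23·3 - 11·19 = 69 - 209 = -140
j: 11·(-15) - (-18)·3 = -165 - (-54) = -111
k: (-18)·19 - 23·(-15) = -342 - (-345) = 3
KL × KM = (-140, -111, 3)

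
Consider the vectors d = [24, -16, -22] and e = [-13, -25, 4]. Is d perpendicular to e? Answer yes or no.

yes

d · e = 24·(-13) + (-16)·(-25) + (-22)·4 = -312 + 400 - 88 = 0
Zero, so the vectors are orthogonal.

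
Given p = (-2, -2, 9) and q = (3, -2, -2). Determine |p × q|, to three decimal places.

i: (-2)·(-2) - 9·(-2) = 4 - (-18) = 22
j: 9·3 - (-2)·(-2) = 27 - 4 = 23
k: (-2)·(-2) - (-2)·3 = 4 - (-6) = 10
p × q = (22, 23, 10)
|p × q| = √(22² + 23² + 10²) = √1113 ≈ 33.3617

33.362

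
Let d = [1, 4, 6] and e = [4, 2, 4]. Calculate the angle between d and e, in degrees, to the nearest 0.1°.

d · e = 1·4 + 4·2 + 6·4 = 4 + 8 + 24 = 36
|d|² = 1 + 16 + 36 = 53,  |d| = √53 ≈ 7.280110
|e|² = 16 + 4 + 16 = 36,  |e| = √36 ≈ 6.000000
cos θ = 36 / (7.280110 · 6.000000) ≈ 0.82416
θ = arccos(0.82416) ≈ 34.5°

34.5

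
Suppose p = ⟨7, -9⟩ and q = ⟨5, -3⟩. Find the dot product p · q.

p · q = 7·5 + (-9)·(-3) = 35 + 27 = 62

62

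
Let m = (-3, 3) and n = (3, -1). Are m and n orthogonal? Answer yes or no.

m · n = (-3)·3 + 3·(-1) = -9 - 3 = -12
Nonzero, so the vectors are not orthogonal.

no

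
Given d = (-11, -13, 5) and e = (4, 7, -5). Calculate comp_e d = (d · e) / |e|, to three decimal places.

d · e = (-11)·4 + (-13)·7 + 5·(-5) = -44 - 91 - 25 = -160
|e| = √(16 + 49 + 25) = √90 ≈ 9.4868
comp_e d = -160 / √90 ≈ -16.865

-16.865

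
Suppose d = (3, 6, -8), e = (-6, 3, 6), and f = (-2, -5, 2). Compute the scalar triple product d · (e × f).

-180

e × f:
i: 3·2 - 6·(-5) = 6 - (-30) = 36
j: 6·(-2) - (-6)·2 = -12 - (-12) = 0
k: (-6)·(-5) - 3·(-2) = 30 - (-6) = 36
e × f = (36, 0, 36)
d · (e × f) = 3·36 + 6·0 + (-8)·36 = 108 + 0 - 288 = -180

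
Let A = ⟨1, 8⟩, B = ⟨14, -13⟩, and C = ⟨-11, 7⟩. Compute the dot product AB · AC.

-135

AB = B − A = (13, -21)
AC = C − A = (-12, -1)
AB · AC = 13·(-12) + (-21)·(-1) = -156 + 21 = -135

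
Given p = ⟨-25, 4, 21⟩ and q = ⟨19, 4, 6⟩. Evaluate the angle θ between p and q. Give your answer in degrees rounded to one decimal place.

119.9

p · q = (-25)·19 + 4·4 + 21·6 = -475 + 16 + 126 = -333
|p|² = 625 + 16 + 441 = 1082,  |p| = √1082 ≈ 32.893768
|q|² = 361 + 16 + 36 = 413,  |q| = √413 ≈ 20.322401
cos θ = -333 / (32.893768 · 20.322401) ≈ -0.49814
θ = arccos(-0.49814) ≈ 119.9°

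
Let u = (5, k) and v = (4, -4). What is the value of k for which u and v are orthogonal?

u · v = 5·4 + k·(-4) = 20 - 4k
Set equal to 0: -4k = -20, so k = 5.

5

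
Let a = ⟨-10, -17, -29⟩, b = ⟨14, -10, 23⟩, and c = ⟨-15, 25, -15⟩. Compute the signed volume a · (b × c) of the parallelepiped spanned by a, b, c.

b × c:
i: (-10)·(-15) - 23·25 = 150 - 575 = -425
j: 23·(-15) - 14·(-15) = -345 - (-210) = -135
k: 14·25 - (-10)·(-15) = 350 - 150 = 200
b × c = (-425, -135, 200)
a · (b × c) = (-10)·(-425) + (-17)·(-135) + (-29)·200 = 4250 + 2295 - 5800 = 745

745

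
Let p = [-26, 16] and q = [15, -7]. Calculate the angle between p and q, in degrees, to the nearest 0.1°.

p · q = (-26)·15 + 16·(-7) = -390 - 112 = -502
|p|² = 676 + 256 = 932,  |p| = √932 ≈ 30.528675
|q|² = 225 + 49 = 274,  |q| = √274 ≈ 16.552945
cos θ = -502 / (30.528675 · 16.552945) ≈ -0.99339
θ = arccos(-0.99339) ≈ 173.4°

173.4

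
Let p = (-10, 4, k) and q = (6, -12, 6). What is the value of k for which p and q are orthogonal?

18

p · q = (-10)·6 + 4·(-12) + k·6 = -108 + 6k
Set equal to 0: 6k = 108, so k = 18.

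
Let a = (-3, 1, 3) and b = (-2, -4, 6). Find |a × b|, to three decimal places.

i: 1·6 - 3·(-4) = 6 - (-12) = 18
j: 3·(-2) - (-3)·6 = -6 - (-18) = 12
k: (-3)·(-4) - 1·(-2) = 12 - (-2) = 14
a × b = (18, 12, 14)
|a × b| = √(18² + 12² + 14²) = √664 ≈ 25.7682

25.768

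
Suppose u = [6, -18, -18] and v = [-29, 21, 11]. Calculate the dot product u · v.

u · v = 6·(-29) + (-18)·21 + (-18)·11 = -174 - 378 - 198 = -750

-750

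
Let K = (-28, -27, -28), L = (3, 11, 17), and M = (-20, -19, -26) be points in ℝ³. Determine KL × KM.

(-284, 298, -56)

KL = (31, 38, 45)
KM = (8, 8, 2)
i: 38·2 - 45·8 = 76 - 360 = -284
j: 45·8 - 31·2 = 360 - 62 = 298
k: 31·8 - 38·8 = 248 - 304 = -56
KL × KM = (-284, 298, -56)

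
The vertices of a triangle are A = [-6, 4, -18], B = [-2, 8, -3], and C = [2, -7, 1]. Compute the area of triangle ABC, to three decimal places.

128.251

AB = (4, 4, 15),  AC = (8, -11, 19)
i: 4·19 - 15·(-11) = 76 - (-165) = 241
j: 15·8 - 4·19 = 120 - 76 = 44
k: 4·(-11) - 4·8 = -44 - 32 = -76
AB × AC = (241, 44, -76)
|AB × AC| = √65793 ≈ 256.5015
area = ½ · 256.5015 ≈ 128.251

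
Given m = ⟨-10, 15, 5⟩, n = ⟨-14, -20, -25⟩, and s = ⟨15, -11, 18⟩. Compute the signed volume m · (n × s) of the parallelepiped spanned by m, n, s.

6775

n × s:
i: (-20)·18 - (-25)·(-11) = -360 - 275 = -635
j: (-25)·15 - (-14)·18 = -375 - (-252) = -123
k: (-14)·(-11) - (-20)·15 = 154 - (-300) = 454
n × s = (-635, -123, 454)
m · (n × s) = (-10)·(-635) + 15·(-123) + 5·454 = 6350 - 1845 + 2270 = 6775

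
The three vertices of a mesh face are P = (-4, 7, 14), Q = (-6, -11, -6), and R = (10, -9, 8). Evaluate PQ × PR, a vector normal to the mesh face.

PQ = (-2, -18, -20)
PR = (14, -16, -6)
i: (-18)·(-6) - (-20)·(-16) = 108 - 320 = -212
j: (-20)·14 - (-2)·(-6) = -280 - 12 = -292
k: (-2)·(-16) - (-18)·14 = 32 - (-252) = 284
PQ × PR = (-212, -292, 284)

(-212, -292, 284)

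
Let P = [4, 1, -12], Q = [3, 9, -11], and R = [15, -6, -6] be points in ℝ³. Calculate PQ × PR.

PQ = (-1, 8, 1)
PR = (11, -7, 6)
i: 8·6 - 1·(-7) = 48 - (-7) = 55
j: 1·11 - (-1)·6 = 11 - (-6) = 17
k: (-1)·(-7) - 8·11 = 7 - 88 = -81
PQ × PR = (55, 17, -81)

(55, 17, -81)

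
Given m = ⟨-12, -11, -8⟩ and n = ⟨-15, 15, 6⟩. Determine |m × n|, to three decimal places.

398.503

i: (-11)·6 - (-8)·15 = -66 - (-120) = 54
j: (-8)·(-15) - (-12)·6 = 120 - (-72) = 192
k: (-12)·15 - (-11)·(-15) = -180 - 165 = -345
m × n = (54, 192, -345)
|m × n| = √(54² + 192² + (-345)²) = √158805 ≈ 398.5035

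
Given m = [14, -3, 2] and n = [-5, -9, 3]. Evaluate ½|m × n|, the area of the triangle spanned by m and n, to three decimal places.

75.276

i: (-3)·3 - 2·(-9) = -9 - (-18) = 9
j: 2·(-5) - 14·3 = -10 - 42 = -52
k: 14·(-9) - (-3)·(-5) = -126 - 15 = -141
m × n = (9, -52, -141)
|m × n| = √(9² + (-52)² + (-141)²) = √22666 ≈ 150.5523
area = ½ · 150.5523 ≈ 75.276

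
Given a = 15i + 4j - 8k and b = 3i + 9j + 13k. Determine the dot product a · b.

-23

a · b = 15·3 + 4·9 + (-8)·13 = 45 + 36 - 104 = -23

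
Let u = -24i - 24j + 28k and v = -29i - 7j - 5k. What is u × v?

(316, -932, -528)

i: (-24)·(-5) - 28·(-7) = 120 - (-196) = 316
j: 28·(-29) - (-24)·(-5) = -812 - 120 = -932
k: (-24)·(-7) - (-24)·(-29) = 168 - 696 = -528
u × v = (316, -932, -528)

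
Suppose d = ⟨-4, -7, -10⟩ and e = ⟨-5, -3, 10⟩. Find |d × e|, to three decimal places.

i: (-7)·10 - (-10)·(-3) = -70 - 30 = -100
j: (-10)·(-5) - (-4)·10 = 50 - (-40) = 90
k: (-4)·(-3) - (-7)·(-5) = 12 - 35 = -23
d × e = (-100, 90, -23)
|d × e| = √((-100)² + 90² + (-23)²) = √18629 ≈ 136.4881

136.488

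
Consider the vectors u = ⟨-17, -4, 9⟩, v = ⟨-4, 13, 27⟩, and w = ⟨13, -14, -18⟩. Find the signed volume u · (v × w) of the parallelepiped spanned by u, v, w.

v × w:
i: 13·(-18) - 27·(-14) = -234 - (-378) = 144
j: 27·13 - (-4)·(-18) = 351 - 72 = 279
k: (-4)·(-14) - 13·13 = 56 - 169 = -113
v × w = (144, 279, -113)
u · (v × w) = (-17)·144 + (-4)·279 + 9·(-113) = -2448 - 1116 - 1017 = -4581

-4581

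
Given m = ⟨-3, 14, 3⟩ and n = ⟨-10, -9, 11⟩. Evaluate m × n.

i: 14·11 - 3·(-9) = 154 - (-27) = 181
j: 3·(-10) - (-3)·11 = -30 - (-33) = 3
k: (-3)·(-9) - 14·(-10) = 27 - (-140) = 167
m × n = (181, 3, 167)

(181, 3, 167)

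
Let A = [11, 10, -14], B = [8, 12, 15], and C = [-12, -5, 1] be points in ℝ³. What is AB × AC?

(465, -622, 91)

AB = (-3, 2, 29)
AC = (-23, -15, 15)
i: 2·15 - 29·(-15) = 30 - (-435) = 465
j: 29·(-23) - (-3)·15 = -667 - (-45) = -622
k: (-3)·(-15) - 2·(-23) = 45 - (-46) = 91
AB × AC = (465, -622, 91)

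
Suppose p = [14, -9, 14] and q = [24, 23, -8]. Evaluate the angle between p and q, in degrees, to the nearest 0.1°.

p · q = 14·24 + (-9)·23 + 14·(-8) = 336 - 207 - 112 = 17
|p|² = 196 + 81 + 196 = 473,  |p| = √473 ≈ 21.748563
|q|² = 576 + 529 + 64 = 1169,  |q| = √1169 ≈ 34.190642
cos θ = 17 / (21.748563 · 34.190642) ≈ 0.02286
θ = arccos(0.02286) ≈ 88.7°

88.7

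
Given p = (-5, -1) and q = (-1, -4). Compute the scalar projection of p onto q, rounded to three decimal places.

2.183

p · q = (-5)·(-1) + (-1)·(-4) = 5 + 4 = 9
|q| = √(1 + 16) = √17 ≈ 4.1231
comp_q p = 9 / √17 ≈ 2.183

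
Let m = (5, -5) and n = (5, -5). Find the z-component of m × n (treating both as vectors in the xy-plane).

0

5·(-5) - (-5)·5 = -25 - (-25) = 0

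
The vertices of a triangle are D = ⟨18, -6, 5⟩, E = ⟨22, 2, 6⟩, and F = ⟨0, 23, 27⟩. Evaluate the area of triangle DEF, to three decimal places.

158.465

DE = (4, 8, 1),  DF = (-18, 29, 22)
i: 8·22 - 1·29 = 176 - 29 = 147
j: 1·(-18) - 4·22 = -18 - 88 = -106
k: 4·29 - 8·(-18) = 116 - (-144) = 260
DE × DF = (147, -106, 260)
|DE × DF| = √100445 ≈ 316.9306
area = ½ · 316.9306 ≈ 158.465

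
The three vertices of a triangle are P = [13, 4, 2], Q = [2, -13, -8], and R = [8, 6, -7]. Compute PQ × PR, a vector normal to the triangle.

PQ = (-11, -17, -10)
PR = (-5, 2, -9)
i: (-17)·(-9) - (-10)·2 = 153 - (-20) = 173
j: (-10)·(-5) - (-11)·(-9) = 50 - 99 = -49
k: (-11)·2 - (-17)·(-5) = -22 - 85 = -107
PQ × PR = (173, -49, -107)

(173, -49, -107)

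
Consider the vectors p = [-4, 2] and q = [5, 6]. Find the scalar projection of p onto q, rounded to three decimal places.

-1.024

p · q = (-4)·5 + 2·6 = -20 + 12 = -8
|q| = √(25 + 36) = √61 ≈ 7.8102
comp_q p = -8 / √61 ≈ -1.024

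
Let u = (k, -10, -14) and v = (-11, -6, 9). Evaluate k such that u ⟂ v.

-6

u · v = k·(-11) + (-10)·(-6) + (-14)·9 = -66 - 11k
Set equal to 0: -11k = 66, so k = -6.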